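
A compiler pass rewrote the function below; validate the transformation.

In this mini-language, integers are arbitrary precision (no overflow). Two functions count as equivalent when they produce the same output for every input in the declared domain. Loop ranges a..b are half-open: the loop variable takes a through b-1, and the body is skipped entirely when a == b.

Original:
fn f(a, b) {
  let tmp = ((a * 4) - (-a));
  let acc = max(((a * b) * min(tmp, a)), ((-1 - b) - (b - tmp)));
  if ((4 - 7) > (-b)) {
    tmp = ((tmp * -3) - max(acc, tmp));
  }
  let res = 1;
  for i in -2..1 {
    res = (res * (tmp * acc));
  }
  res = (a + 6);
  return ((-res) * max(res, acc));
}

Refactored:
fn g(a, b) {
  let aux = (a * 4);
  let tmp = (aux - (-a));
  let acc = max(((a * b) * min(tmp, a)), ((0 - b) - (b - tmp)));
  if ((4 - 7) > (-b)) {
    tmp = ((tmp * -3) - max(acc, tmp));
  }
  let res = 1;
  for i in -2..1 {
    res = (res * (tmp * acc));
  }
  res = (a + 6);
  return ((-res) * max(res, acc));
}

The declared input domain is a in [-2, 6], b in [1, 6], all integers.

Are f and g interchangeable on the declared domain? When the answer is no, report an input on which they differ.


These are not equivalent — on a=3, b=1 the outputs split (-108 vs -117).
f: tmp becomes 15; next acc becomes 12; next ((4 - 7) > (-b)) evaluates to false; next res becomes 1; next at i=-2:; next res becomes 180; next at i=-1:; next res becomes 32400; next at i=0:; next res becomes 5832000; next res becomes 9; next final value -108
g: aux becomes 12; next tmp becomes 15; next acc becomes 13; next ((4 - 7) > (-b)) evaluates to false; next res becomes 1; next at i=-2:; next res becomes 195; next at i=-1:; next res becomes 38025; next at i=0:; next res becomes 7414875; next res becomes 9; next final value -117
verdict: not equivalent; witness: a=3, b=1


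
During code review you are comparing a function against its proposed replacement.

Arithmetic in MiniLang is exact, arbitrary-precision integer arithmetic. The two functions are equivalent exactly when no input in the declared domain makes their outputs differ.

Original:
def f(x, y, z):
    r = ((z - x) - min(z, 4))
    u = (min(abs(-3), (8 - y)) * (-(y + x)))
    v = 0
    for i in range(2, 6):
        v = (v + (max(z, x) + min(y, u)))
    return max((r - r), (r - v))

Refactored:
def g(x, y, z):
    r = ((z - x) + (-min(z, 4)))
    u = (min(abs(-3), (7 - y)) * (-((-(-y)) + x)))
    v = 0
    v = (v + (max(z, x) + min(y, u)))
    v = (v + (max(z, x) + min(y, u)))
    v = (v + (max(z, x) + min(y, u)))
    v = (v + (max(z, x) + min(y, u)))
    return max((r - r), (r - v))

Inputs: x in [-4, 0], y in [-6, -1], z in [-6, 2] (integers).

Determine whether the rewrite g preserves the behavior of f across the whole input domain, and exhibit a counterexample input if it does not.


Although `8` became `7`, no input in the stated domain can expose it.
Spot check at x=-4, y=-6, z=-6 — f: r := 4 | u := 30 | v := 0 | iter i=2: | v := -10 | iter i=3: | v := -20 | iter i=4: | v := -30 | iter i=5: | v := -40 | result 44. g: r := 4 | u := 30 | v := 0 | v := -10 | v := -20 | v := -30 | v := -40 | result 44. Both give 44.
Sweeping the whole domain (270 inputs) finds no disagreement.
verdict: equivalent


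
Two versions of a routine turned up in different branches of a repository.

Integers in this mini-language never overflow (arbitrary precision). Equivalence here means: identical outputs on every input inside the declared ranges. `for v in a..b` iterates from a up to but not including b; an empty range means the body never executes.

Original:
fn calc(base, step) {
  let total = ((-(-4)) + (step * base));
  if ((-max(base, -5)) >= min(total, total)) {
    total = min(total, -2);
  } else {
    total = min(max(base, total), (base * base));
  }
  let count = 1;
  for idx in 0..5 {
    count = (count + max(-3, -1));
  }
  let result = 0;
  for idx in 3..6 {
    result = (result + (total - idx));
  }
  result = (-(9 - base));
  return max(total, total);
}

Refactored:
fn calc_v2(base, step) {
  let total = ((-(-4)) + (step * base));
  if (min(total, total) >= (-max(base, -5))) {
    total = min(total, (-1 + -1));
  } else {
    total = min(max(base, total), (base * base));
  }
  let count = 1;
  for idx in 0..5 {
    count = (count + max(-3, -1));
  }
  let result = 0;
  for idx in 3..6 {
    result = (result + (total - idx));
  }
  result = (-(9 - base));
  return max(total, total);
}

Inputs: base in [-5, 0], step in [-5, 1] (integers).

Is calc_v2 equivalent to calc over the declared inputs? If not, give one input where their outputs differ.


The rewrite breaks on base=-5, step=-5, where the results are 25 and -2.
calc: total = 29; ((-max(base, -5)) >= min(total, total)) -> false; total = 25; count = 1; [idx=0]; count = 0; [idx=1]; count = -1; [idx=2]; count = -2; [idx=3]; count = -3; [idx=4]; count = -4; result = 0; [idx=3]; result = 22; [idx=4]; result = 43; [idx=5]; result = 63; result = -14; return 25
calc_v2: total = 29; (min(total, total) >= (-max(base, -5))) -> true; total = -2; count = 1; [idx=0]; count = 0; [idx=1]; count = -1; [idx=2]; count = -2; [idx=3]; count = -3; [idx=4]; count = -4; result = 0; [idx=3]; result = -5; [idx=4]; result = -11; [idx=5]; result = -18; result = -14; return -2
verdict: not equivalent; witness: base=-5, step=-5


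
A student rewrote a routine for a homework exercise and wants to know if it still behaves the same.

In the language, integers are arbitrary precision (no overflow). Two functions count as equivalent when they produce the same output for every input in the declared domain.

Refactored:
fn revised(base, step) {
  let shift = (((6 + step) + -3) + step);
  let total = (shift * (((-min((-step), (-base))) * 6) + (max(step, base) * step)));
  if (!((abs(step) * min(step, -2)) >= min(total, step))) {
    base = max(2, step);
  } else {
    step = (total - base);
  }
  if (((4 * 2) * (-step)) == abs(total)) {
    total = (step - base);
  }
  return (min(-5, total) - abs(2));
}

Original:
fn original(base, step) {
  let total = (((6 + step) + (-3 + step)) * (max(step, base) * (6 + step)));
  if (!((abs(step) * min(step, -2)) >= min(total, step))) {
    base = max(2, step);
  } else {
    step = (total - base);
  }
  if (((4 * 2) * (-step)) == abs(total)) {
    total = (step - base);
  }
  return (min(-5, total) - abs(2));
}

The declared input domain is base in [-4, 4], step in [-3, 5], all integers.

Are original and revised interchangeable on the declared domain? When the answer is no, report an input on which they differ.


Equivalent — the differences include min/max/abs usage differs; local variable names differ; arithmetic usage differs; statement counts differ, yet no declared input distinguishes the two.
One worked example (base=2, step=1) — original: total = 70; (!((abs(step) * min(step, -2)) >= min(total, step))) -> true; base = 2; (((4 * 2) * (-step)) == abs(total)) -> false; return -7; revised: shift = 5; total = 70; (!((abs(step) * min(step, -2)) >= min(total, step))) -> true; base = 2; (((4 * 2) * (-step)) == abs(total)) -> false; return -7; agreement on -7.
Every one of the 81 inputs gives matching results.
verdict: equivalent


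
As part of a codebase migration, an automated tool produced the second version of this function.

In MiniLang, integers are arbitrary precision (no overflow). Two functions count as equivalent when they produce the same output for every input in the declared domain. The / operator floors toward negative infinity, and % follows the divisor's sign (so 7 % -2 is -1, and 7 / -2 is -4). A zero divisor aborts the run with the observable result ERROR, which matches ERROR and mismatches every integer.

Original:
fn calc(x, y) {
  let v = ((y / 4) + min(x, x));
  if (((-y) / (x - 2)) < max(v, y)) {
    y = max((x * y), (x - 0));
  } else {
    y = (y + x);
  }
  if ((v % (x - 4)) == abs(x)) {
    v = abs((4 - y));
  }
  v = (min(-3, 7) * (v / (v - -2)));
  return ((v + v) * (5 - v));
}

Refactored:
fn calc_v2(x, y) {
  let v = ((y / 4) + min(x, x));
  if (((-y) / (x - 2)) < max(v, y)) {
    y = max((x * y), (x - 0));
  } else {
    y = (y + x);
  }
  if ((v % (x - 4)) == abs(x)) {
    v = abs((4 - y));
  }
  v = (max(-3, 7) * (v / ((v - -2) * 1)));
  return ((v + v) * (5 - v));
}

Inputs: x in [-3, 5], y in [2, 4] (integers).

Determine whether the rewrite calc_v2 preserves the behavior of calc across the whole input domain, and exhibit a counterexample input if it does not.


On input x=-3, y=2, calc returns -252 while calc_v2 returns -672.
verdict: not equivalent; witness: x=-3, y=2


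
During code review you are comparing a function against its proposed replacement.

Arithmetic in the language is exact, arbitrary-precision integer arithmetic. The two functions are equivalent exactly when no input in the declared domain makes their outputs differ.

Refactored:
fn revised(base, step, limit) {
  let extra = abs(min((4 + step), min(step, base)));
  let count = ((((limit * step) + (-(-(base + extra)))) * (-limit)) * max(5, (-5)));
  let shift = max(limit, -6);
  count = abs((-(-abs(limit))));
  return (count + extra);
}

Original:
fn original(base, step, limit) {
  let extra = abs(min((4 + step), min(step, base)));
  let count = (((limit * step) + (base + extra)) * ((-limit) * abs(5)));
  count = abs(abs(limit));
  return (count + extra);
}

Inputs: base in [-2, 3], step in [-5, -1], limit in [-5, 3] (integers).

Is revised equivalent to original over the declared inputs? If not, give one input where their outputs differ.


Reading the diff, among the changes: constant usage differs, and statement counts differ, and local variable names differ, and min/max/abs usage differs.
One worked example (base=0, step=-2, limit=2) — original: extra becomes 2; next count becomes 20; next count becomes 2; next final value 4; revised: extra becomes 2; next count becomes 20; next shift becomes 2; next count becomes 2; next final value 4; agreement on 4.
Checked all 270 inputs in the declared domain: the outputs agree on every one.
verdict: equivalent


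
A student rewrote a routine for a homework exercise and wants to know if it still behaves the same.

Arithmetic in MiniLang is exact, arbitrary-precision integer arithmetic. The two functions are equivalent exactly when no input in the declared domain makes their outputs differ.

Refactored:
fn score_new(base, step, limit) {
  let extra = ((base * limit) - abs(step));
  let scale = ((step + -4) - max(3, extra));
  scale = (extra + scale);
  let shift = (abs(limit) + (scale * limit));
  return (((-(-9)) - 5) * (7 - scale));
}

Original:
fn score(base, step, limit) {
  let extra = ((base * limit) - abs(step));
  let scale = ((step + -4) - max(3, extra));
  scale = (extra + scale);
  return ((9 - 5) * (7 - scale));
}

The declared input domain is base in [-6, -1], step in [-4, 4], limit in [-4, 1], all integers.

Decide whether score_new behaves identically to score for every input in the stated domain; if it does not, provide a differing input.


Equivalent. Beyond behavior-preserving changes, the revision adds an assignment to `shift` whose value nothing reads.
An exhaustive pass over the 324 declared inputs shows identical outputs.
One worked example (base=-5, step=-3, limit=-1) — score: extra becomes 2; next scale becomes -10; next scale becomes -8; next final value 60; score_new: extra becomes 2; next scale becomes -10; next scale becomes -8; next shift becomes 9; next final value 60; agreement on 60.
verdict: equivalent


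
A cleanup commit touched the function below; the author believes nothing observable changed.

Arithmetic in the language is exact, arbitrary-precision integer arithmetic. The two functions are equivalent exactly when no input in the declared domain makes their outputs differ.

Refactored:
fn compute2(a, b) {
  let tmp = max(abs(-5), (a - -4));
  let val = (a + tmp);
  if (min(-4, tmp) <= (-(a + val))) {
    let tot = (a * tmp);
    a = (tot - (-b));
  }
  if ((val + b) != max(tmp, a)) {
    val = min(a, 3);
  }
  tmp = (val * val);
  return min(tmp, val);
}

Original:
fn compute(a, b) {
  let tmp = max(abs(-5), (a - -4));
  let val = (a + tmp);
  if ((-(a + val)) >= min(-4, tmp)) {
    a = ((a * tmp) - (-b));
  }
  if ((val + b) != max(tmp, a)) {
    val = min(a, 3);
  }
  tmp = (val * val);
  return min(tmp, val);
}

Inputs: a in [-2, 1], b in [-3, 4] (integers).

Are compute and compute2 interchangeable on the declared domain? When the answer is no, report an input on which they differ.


The two versions differ — the changes include comparison usage differs; also statement counts differ; also local variable names differ.
As a probe, take a=-2, b=1: compute runs tmp = 5; val = 3; ((-(a + val)) >= min(-4, tmp)) -> true; a = -9; ((val + b) != max(tmp, a)) -> true; val = -9; tmp = 81; return -9; compute2 runs tmp = 5; val = 3; (min(-4, tmp) <= (-(a + val))) -> true; tot = -10; a = -9; ((val + b) != max(tmp, a)) -> true; val = -9; tmp = 81; return -9; both end at -9.
Sweeping the whole domain (32 inputs) finds no disagreement.
verdict: equivalent


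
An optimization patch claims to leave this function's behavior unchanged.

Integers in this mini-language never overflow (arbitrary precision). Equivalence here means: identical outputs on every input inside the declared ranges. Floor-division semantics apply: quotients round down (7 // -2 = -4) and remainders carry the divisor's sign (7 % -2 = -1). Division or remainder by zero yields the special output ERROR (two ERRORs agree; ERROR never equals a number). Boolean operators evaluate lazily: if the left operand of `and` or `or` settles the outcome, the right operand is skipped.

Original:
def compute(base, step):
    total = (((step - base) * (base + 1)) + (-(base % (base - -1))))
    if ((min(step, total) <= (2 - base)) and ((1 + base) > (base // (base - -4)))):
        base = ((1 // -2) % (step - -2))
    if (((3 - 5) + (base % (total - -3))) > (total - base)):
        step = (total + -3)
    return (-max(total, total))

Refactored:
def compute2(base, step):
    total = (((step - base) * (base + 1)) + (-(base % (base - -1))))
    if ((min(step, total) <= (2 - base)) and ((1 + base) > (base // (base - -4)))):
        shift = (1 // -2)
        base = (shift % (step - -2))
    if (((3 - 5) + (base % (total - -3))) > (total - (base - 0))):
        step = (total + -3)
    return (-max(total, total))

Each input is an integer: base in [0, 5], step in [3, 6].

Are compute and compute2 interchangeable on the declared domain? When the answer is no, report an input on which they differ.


Differences: arithmetic usage differs; and constant usage differs; and local variable names differ; and statement counts differ — yet all 24 inputs agree.
verdict: equivalent


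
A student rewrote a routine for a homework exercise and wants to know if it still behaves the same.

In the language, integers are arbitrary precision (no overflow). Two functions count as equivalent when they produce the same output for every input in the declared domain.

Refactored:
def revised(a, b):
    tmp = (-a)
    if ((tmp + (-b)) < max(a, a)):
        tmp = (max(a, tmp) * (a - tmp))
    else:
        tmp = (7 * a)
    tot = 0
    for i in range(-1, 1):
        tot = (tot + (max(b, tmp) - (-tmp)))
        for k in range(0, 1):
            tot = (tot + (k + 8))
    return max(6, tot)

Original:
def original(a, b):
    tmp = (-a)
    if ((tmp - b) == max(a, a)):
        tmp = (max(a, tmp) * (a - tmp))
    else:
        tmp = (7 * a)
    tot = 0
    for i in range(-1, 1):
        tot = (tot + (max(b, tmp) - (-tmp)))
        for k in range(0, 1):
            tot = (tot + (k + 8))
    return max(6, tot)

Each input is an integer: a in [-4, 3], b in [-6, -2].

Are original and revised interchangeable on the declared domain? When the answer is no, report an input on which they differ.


Consider the input a=1, b=-2.
original: tmp becomes -1; next ((tmp - b) == max(a, a)) evaluates to true; next tmp becomes 2; next tot becomes 0; next at i=-1:; next tot becomes 4; next at k=0:; next tot becomes 12; next at i=0:; next tot becomes 16; next at k=0:; next tot becomes 24; next final value 24
revised: tmp becomes -1; next ((tmp + (-b)) < max(a, a)) evaluates to false; next tmp becomes 7; next tot becomes 0; next at i=-1:; next tot becomes 14; next at k=0:; next tot becomes 22; next at i=0:; next tot becomes 36; next at k=0:; next tot becomes 44; next final value 44
24 against 44: the behavior changed.
verdict: not equivalent; witness: a=1, b=-2


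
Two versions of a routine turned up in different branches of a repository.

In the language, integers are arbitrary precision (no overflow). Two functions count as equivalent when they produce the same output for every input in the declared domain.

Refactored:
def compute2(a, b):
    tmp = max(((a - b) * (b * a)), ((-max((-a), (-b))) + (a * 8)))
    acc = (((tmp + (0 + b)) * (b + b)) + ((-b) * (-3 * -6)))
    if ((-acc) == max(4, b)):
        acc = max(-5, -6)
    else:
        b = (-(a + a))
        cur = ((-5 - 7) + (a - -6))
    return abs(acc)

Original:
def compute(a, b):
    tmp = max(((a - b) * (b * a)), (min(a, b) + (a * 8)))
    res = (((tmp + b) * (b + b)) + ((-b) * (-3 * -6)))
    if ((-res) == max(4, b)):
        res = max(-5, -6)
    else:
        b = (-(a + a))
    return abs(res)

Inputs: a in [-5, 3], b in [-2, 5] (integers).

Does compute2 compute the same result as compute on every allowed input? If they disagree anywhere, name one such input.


Equivalent — the differences include local variable names differ, and constant usage differs, and arithmetic usage differs, and statement counts differ, and min/max/abs usage differs, yet no declared input distinguishes the two.
As a probe, take a=-4, b=2: compute runs tmp := 48 | res := 164 | ((-res) == max(4, b)): false | b := 8 | result 164; compute2 runs tmp := 48 | acc := 164 | ((-acc) == max(4, b)): false | b := 8 | cur := -10 | result 164; both end at 164.
Sweeping the whole domain (72 inputs) finds no disagreement.
verdict: equivalent


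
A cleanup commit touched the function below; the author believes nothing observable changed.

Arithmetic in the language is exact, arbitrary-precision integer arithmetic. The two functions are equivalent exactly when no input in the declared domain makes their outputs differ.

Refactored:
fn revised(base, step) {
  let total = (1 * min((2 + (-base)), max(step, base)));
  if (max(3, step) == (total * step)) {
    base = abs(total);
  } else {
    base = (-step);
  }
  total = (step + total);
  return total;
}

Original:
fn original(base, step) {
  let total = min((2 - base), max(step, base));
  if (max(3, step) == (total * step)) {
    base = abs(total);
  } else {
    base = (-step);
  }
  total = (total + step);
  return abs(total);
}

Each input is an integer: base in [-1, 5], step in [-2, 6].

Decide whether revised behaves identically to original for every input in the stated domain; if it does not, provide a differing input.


On input base=-1, step=-2, original returns 3 while revised returns -3.
verdict: not equivalent; witness: base=-1, step=-2


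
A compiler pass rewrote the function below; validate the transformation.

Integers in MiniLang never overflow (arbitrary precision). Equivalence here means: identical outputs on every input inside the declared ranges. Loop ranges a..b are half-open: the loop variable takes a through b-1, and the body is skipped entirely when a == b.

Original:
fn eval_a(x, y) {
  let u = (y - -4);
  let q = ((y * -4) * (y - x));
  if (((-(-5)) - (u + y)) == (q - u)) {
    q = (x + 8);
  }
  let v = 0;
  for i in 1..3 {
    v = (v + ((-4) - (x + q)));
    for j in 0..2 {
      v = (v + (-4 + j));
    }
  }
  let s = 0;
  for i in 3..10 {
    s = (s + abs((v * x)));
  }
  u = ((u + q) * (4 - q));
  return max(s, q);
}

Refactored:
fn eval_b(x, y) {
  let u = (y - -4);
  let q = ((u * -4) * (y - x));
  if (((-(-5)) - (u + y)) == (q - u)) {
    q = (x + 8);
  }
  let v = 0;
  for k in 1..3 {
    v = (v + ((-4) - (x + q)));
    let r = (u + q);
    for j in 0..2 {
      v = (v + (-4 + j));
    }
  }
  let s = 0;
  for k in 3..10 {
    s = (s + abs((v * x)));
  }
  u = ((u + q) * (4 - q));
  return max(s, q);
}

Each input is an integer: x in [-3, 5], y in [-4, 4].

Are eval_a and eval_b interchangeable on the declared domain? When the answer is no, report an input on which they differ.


Take x=-3, y=-2.
eval_a: u becomes 2; next q becomes 8; next (((-(-5)) - (u + y)) == (q - u)) evaluates to false; next v becomes 0; next at i=1:; next v becomes -9; next at j=0:; next v becomes -13; next at j=1:; next v becomes -16; next at i=2:; next v becomes -25; next at j=0:; next v becomes -29; next at j=1:; next v becomes -32; next s becomes 0; next at i=3:; next s becomes 96; next at i=4:; next s becomes 192; next at i=5:; next s becomes 288; next at i=6:; next s becomes 384; next at i=7:; next s becomes 480; next at i=8:; next s becomes 576; next at i=9:; next s becomes 672; next u becomes -40; next final value 672
eval_b: u becomes 2; next q becomes -8; next (((-(-5)) - (u + y)) == (q - u)) evaluates to false; next v becomes 0; next at k=1:; next v becomes 7; next r becomes -6; next at j=0:; next v becomes 3; next at j=1:; next v becomes 0; next at k=2:; next v becomes 7; next r becomes -6; next at j=0:; next v becomes 3; next at j=1:; next v becomes 0; next s becomes 0; next at k=3:; next s becomes 0; next at k=4:; next s becomes 0; next at k=5:; next s becomes 0; next at k=6:; next s becomes 0; next at k=7:; next s becomes 0; next at k=8:; next s becomes 0; next at k=9:; next s becomes 0; next u becomes -72; next final value 0
672 vs 0 — the two versions disagree here.
verdict: not equivalent; witness: x=-3, y=-2


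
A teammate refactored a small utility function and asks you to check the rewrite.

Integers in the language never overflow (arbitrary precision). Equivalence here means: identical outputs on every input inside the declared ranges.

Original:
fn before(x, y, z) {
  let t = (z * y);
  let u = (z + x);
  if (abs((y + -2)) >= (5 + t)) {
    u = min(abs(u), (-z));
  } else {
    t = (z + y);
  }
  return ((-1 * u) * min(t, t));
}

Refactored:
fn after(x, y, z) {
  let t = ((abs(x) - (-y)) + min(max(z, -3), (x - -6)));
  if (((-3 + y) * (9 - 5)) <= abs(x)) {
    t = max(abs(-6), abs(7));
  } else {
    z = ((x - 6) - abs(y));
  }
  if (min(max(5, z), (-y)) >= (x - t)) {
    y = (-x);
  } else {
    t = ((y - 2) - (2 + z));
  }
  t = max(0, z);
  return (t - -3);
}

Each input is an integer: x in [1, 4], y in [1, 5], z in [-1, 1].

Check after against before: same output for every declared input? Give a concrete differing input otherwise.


On input x=1, y=1, z=-1, before returns 0 while after returns 3.
verdict: not equivalent; witness: x=1, y=1, z=-1


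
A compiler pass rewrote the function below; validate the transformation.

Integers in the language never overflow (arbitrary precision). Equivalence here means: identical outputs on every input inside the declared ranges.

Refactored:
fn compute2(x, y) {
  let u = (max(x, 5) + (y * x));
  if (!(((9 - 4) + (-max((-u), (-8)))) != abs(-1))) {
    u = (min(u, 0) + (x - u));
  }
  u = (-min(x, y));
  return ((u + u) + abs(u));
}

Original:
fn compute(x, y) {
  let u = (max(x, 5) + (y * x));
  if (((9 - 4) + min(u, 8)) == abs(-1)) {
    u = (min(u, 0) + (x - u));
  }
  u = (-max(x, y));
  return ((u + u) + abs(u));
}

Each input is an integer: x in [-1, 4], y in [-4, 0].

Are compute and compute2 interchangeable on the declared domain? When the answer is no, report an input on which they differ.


Evaluate both at x=-1, y=-4.
compute: u becomes 9; next (((9 - 4) + min(u, 8)) == abs(-1)) evaluates to false; next u becomes 1; next final value 3
compute2: u becomes 9; next (!(((9 - 4) + (-max((-u), (-8)))) != abs(-1))) evaluates to false; next u becomes 4; next final value 12
3 and 12 differ, so these are not the same function on this domain.
verdict: not equivalent; witness: x=-1, y=-4


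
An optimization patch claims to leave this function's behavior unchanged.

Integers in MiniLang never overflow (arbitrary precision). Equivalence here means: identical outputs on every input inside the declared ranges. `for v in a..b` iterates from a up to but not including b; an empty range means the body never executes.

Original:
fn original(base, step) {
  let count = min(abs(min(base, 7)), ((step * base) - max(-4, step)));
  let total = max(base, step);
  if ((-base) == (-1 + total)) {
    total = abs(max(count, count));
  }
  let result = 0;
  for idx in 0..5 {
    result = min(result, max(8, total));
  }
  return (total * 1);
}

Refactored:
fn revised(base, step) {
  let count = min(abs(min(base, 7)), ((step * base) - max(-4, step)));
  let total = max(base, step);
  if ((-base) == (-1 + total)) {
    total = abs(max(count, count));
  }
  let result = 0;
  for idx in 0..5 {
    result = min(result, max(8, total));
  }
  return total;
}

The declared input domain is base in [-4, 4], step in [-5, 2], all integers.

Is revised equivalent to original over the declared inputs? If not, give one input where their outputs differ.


Behavior is preserved: although constant usage differs, arithmetic usage differs, the outputs never diverge.
Tracing base=2, step=-4: original: count becomes -4; next total becomes 2; next ((-base) == (-1 + total)) evaluates to false; next result becomes 0; next at idx=0:; next result becomes 0; next at idx=1:; next result becomes 0; next at idx=2:; next result becomes 0; next at idx=3:; next result becomes 0; next at idx=4:; next result becomes 0; next final value 2 | revised: count becomes -4; next total becomes 2; next ((-base) == (-1 + total)) evaluates to false; next result becomes 0; next at idx=0:; next result becomes 0; next at idx=1:; next result becomes 0; next at idx=2:; next result becomes 0; next at idx=3:; next result becomes 0; next at idx=4:; next result becomes 0; next final value 2 — matching result 2.
Sweeping the whole domain (72 inputs) finds no disagreement.
verdict: equivalent


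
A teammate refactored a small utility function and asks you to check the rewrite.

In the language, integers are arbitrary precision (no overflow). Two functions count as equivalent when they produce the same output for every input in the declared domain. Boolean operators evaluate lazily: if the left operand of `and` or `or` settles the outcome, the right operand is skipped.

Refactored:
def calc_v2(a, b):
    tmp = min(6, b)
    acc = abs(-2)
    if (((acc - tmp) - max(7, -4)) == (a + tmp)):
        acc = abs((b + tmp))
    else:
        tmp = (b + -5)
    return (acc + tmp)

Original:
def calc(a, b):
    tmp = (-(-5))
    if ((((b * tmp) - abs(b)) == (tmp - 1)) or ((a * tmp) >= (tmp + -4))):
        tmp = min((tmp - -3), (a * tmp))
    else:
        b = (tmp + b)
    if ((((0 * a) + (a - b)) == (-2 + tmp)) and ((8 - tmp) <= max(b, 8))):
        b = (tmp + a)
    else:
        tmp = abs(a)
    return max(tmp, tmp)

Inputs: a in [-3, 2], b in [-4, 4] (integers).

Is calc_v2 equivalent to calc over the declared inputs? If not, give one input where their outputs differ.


Try a=-3, b=-4.
calc: tmp := 5 | ((((b * tmp) - abs(b)) == (tmp - 1)) or ((a * tmp) >= (tmp + -4))): false | b := 1 | ((((0 * a) + (a - b)) == (-2 + tmp)) and ((8 - tmp) <= max(b, 8))): false | tmp := 3 | result 3
calc_v2: tmp := -4 | acc := 2 | (((acc - tmp) - max(7, -4)) == (a + tmp)): false | tmp := -9 | result -7
3 against -7: the behavior changed.
verdict: not equivalent; witness: a=-3, b=-4


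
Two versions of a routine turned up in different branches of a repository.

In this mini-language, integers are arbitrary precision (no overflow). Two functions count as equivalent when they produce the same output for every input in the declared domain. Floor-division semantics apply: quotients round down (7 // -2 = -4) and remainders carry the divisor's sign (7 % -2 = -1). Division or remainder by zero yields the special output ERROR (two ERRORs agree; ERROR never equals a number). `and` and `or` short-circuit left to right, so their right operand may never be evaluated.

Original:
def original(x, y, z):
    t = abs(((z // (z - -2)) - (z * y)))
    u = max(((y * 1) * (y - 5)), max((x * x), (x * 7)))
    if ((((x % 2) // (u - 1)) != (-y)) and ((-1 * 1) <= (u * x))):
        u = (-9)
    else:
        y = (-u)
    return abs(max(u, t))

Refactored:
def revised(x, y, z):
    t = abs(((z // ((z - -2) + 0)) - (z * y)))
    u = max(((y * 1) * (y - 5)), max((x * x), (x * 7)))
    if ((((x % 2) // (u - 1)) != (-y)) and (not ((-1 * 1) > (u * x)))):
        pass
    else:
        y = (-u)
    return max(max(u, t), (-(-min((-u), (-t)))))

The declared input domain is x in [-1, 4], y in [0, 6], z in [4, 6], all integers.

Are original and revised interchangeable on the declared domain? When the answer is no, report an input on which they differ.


Evaluate both at x=1, y=1, z=4.
original: t = 4; u = 7; ((((x % 2) // (u - 1)) != (-y)) and ((-1 * 1) <= (u * x))) -> true; u = -9; return 4
revised: t = 4; u = 7; ((((x % 2) // (u - 1)) != (-y)) and (not ((-1 * 1) > (u * x)))) -> true; return 7
4 against 7: the behavior changed.
verdict: not equivalent; witness: x=1, y=1, z=4


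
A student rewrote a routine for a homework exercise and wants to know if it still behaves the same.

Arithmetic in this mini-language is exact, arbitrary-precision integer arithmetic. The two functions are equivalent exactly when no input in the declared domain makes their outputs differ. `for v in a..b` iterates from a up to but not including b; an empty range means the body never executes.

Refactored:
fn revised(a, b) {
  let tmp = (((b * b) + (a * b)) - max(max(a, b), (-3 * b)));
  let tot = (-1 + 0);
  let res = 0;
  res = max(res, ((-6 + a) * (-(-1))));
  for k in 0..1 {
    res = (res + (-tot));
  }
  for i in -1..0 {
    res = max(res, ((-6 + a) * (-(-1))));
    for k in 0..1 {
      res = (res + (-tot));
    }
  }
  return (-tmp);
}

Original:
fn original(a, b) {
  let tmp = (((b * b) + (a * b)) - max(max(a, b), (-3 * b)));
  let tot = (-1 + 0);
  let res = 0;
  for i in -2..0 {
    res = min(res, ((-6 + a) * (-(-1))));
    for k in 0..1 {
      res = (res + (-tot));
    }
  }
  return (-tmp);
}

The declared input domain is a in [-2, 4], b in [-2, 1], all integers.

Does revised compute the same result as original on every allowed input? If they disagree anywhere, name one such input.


The suspicious edit (`min(res, ((-6 + a) * (-(-1))))` became `max(res, ((-6 + a) * (-(-1))))`) never changes the result for any input inside the declared domain.
Tracing a=0, b=0: original: tmp becomes 0; next tot becomes -1; next res becomes 0; next at i=-2:; next res becomes -6; next at k=0:; next res becomes -5; next at i=-1:; next res becomes -6; next at k=0:; next res becomes -5; next final value 0 | revised: tmp becomes 0; next tot becomes -1; next res becomes 0; next res becomes 0; next at k=0:; next res becomes 1; next at i=-1:; next res becomes 1; next at k=0:; next res becomes 2; next final value 0 — matching result 0.
An exhaustive pass over the 28 declared inputs shows identical outputs.
verdict: equivalent


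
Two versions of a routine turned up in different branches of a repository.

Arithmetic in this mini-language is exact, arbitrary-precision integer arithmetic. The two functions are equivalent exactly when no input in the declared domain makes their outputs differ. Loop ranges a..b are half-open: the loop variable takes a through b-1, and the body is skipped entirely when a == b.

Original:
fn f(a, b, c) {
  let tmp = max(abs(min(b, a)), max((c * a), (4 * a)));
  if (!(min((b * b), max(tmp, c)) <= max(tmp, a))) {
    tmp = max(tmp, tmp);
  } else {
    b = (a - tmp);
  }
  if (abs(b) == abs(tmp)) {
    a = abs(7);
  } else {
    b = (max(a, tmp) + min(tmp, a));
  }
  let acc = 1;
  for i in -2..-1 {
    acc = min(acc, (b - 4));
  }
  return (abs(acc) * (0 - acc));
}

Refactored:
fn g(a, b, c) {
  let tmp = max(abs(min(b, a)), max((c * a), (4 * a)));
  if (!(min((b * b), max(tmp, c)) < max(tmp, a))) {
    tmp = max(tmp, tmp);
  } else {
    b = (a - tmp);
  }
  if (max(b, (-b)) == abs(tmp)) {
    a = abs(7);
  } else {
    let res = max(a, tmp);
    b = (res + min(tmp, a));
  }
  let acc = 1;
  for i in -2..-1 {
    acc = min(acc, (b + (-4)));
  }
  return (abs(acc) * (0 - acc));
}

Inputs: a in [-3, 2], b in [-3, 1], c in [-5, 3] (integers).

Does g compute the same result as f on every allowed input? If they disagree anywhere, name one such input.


Take a=-3, b=-3, c=-1.
f: tmp := 3 | (!(min((b * b), max(tmp, c)) <= max(tmp, a))): false | b := -6 | (abs(b) == abs(tmp)): false | b := 0 | acc := 1 | iter i=-2: | acc := -4 | result 16
g: tmp := 3 | (!(min((b * b), max(tmp, c)) < max(tmp, a))): true | tmp := 3 | (max(b, (-b)) == abs(tmp)): true | a := 7 | acc := 1 | iter i=-2: | acc := -7 | result 49
16 vs 49 — the two versions disagree here.
verdict: not equivalent; witness: a=-3, b=-3, c=-1


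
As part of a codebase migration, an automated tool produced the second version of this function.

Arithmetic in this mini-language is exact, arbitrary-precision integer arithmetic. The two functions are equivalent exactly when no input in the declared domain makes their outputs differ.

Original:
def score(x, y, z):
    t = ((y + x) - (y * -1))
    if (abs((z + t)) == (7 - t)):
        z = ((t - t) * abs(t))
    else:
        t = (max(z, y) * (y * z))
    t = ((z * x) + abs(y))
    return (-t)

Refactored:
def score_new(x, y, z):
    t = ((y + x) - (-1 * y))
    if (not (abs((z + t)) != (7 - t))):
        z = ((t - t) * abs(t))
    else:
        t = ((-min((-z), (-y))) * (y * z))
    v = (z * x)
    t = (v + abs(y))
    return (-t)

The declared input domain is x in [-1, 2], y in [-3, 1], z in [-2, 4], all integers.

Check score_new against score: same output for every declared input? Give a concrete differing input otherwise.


Although boolean connective usage differs; and local variable names differ; and statement counts differ; and comparison usage differs; and min/max/abs usage differs, 140/140 inputs agree.
verdict: equivalent


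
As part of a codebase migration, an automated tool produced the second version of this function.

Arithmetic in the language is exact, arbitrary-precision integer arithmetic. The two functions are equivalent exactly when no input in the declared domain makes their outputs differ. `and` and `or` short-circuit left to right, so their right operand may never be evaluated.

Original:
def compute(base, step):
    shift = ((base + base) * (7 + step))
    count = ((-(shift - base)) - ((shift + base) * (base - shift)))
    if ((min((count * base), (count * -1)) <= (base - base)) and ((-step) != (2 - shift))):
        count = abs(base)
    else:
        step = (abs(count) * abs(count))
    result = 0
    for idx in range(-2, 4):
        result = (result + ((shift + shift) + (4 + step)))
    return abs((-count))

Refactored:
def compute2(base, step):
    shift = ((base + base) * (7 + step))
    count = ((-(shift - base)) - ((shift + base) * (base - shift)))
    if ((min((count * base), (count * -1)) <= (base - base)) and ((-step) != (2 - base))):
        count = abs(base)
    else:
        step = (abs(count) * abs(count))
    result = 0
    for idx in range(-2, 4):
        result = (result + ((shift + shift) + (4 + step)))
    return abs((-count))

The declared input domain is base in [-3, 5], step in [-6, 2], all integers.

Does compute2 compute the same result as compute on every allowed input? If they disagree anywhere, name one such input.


Take base=-3, step=-5.
compute: shift becomes -12; next count becomes 144; next ((min((count * base), (count * -1)) <= (base - base)) and ((-step) != (2 - shift))) evaluates to true; next count becomes 3; next result becomes 0; next at idx=-2:; next result becomes -25; next at idx=-1:; next result becomes -50; next at idx=0:; next result becomes -75; next at idx=1:; next result becomes -100; next at idx=2:; next result becomes -125; next at idx=3:; next result becomes -150; next final value 3
compute2: shift becomes -12; next count becomes 144; next ((min((count * base), (count * -1)) <= (base - base)) and ((-step) != (2 - base))) evaluates to false; next step becomes 20736; next result becomes 0; next at idx=-2:; next result becomes 20716; next at idx=-1:; next result becomes 41432; next at idx=0:; next result becomes 62148; next at idx=1:; next result becomes 82864; next at idx=2:; next result becomes 103580; next at idx=3:; next result becomes 124296; next final value 144
3 != 144, so the rewrite changes behavior.
verdict: not equivalent; witness: base=-3, step=-5


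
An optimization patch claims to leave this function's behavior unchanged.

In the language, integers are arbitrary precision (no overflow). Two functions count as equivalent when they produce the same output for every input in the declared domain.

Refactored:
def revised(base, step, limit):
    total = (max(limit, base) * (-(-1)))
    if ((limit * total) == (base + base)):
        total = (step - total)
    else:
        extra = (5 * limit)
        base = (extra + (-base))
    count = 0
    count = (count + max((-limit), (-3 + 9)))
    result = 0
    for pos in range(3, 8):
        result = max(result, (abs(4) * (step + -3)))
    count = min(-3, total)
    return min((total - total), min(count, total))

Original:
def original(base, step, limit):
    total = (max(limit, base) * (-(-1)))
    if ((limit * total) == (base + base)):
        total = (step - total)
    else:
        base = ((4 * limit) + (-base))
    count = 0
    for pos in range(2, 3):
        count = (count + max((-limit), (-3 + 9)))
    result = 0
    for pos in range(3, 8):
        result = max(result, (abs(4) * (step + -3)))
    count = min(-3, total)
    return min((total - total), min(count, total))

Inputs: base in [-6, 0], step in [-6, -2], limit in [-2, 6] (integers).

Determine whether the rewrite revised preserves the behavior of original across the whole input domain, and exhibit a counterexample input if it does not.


The edit looks behavioral (`4` became `5`), but over these ranges it never changes the outcome.
As a probe, take base=0, step=-5, limit=0: original runs total = 0; ((limit * total) == (base + base)) -> true; total = -5; count = 0; [pos=2]; count = 6; result = 0; [pos=3]; result = 0; [pos=4]; result = 0; [pos=5]; result = 0; [pos=6]; result = 0; [pos=7]; result = 0; count = -5; return -5; revised runs total = 0; ((limit * total) == (base + base)) -> true; total = -5; count = 0; count = 6; result = 0; [pos=3]; result = 0; [pos=4]; result = 0; [pos=5]; result = 0; [pos=6]; result = 0; [pos=7]; result = 0; count = -5; return -5; both end at -5.
Sweeping the whole domain (315 inputs) finds no disagreement.
verdict: equivalent


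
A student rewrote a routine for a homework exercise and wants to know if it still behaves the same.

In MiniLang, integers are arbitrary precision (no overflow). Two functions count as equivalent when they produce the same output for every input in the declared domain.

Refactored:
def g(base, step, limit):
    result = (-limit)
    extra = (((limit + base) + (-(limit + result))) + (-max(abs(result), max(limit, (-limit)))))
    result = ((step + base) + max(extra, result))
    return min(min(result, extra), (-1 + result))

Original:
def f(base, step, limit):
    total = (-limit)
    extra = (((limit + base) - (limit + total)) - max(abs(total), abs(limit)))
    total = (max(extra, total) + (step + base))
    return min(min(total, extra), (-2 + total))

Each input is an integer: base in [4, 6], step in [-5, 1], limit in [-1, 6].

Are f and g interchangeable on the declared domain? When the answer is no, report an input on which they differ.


The rewrite breaks on base=4, step=-5, limit=-1, where the results are -1 and 0.
f: total becomes 1; next extra becomes 2; next total becomes 1; next final value -1
g: result becomes 1; next extra becomes 2; next result becomes 1; next final value 0
verdict: not equivalent; witness: base=4, step=-5, limit=-1


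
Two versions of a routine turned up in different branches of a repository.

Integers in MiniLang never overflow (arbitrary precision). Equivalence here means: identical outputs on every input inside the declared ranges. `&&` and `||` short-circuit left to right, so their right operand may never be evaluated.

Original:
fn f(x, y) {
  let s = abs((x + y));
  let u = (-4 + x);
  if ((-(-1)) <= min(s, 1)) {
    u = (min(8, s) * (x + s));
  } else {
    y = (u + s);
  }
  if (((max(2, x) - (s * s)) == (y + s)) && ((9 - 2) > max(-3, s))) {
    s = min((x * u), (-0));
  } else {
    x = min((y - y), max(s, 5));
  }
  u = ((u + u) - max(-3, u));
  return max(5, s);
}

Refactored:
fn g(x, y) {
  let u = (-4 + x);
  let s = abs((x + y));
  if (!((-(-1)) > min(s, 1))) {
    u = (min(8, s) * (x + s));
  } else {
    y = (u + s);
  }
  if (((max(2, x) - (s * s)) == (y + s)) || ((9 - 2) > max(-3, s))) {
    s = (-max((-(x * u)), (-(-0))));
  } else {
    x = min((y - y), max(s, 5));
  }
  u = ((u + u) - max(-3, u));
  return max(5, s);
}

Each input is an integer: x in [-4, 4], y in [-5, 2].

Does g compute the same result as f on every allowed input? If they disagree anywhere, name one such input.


At x=-4, y=-2: f gives 6, g gives 5.
verdict: not equivalent; witness: x=-4, y=-2
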